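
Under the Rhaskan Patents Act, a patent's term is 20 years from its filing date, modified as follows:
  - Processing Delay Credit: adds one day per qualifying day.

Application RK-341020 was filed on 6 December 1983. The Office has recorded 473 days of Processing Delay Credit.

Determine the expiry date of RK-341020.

March 23, 2005

Base term: filing date + 20 years → 6 December 2003.
Processing Delay Credit: +473 days → 23 March 2005.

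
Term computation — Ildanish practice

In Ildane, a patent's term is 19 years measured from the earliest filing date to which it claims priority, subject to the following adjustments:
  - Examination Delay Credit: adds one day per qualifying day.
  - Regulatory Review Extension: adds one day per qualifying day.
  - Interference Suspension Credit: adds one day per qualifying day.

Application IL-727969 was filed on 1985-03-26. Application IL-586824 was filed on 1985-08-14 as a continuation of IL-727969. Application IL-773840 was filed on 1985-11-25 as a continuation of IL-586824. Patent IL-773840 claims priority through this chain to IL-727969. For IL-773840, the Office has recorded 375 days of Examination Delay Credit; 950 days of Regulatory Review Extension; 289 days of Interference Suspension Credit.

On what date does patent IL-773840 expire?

Earliest priority filing: 26 March 1985.
Base term: 26 March 1985 + 19 years → 26 March 2004.
Examination Delay Credit: +375 days → 5 April 2005.
Regulatory Review Extension: +950 days → 11 November 2007.
Interference Suspension Credit: +289 days → 26 August 2008.

August 26, 2008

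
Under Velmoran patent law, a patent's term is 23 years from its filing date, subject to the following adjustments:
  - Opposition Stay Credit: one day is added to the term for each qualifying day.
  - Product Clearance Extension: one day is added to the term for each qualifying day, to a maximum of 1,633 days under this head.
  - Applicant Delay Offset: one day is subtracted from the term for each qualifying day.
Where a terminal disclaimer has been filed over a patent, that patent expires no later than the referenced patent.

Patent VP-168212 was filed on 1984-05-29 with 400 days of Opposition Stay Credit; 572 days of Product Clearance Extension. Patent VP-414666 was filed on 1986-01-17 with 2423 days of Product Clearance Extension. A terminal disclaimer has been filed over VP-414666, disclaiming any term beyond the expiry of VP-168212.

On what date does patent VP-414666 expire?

Natural term of VP-414666:
  Base: filing + 23 years → 17 January 2009.
  Product Clearance Extension: 2423 days claimed exceeds the 1633-day cap, so +1633 days → 8 July 2013.
Expiry of referenced patent VP-168212:
  Base: filing + 23 years → 29 May 2007.
  Opposition Stay Credit: +400 days → 2 July 2008.
  Product Clearance Extension: 572 days (within the 1633-day cap) → +572 days → 25 January 2010.
Terminal disclaimer: VP-414666 expires on the earlier of 8 July 2013 and 25 January 2010.

2010-01-25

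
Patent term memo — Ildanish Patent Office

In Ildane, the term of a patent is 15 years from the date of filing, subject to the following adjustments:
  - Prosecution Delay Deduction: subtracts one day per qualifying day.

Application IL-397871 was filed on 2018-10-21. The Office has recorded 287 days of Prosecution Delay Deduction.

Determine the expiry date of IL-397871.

Base term: filing date + 15 years → 21 October 2033.
Prosecution Delay Deduction: −287 days → 7 January 2033.

2033-01-07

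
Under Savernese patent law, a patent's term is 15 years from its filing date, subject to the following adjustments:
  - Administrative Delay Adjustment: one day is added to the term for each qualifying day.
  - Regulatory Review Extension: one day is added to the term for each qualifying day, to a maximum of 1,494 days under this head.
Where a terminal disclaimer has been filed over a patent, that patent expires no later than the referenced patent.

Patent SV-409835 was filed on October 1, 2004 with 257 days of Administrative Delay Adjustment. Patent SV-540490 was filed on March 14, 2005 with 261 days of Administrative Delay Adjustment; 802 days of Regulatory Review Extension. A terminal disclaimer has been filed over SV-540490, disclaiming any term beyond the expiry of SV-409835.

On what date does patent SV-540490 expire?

2020-06-14

Natural term of SV-540490:
  Base: filing + 15 years → 14 March 2020.
  Administrative Delay Adjustment: +261 days → 30 November 2020.
  Regulatory Review Extension: 802 days (within the 1494-day cap) → +802 days → 10 February 2023.
Expiry of referenced patent SV-409835:
  Base: filing + 15 years → 1 October 2019.
  Administrative Delay Adjustment: +257 days → 14 June 2020.
Terminal disclaimer: SV-540490 expires on the earlier of 10 February 2023 and 14 June 2020.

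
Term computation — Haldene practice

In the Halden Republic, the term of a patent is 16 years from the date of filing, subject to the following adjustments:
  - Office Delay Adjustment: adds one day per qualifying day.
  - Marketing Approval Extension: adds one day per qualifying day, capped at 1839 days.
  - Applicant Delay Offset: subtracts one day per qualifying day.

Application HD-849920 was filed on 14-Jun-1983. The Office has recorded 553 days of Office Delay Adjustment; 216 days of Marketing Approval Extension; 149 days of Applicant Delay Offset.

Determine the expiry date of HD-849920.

2001-02-23

Base term: filing date + 16 years → 14 June 1999.
Office Delay Adjustment: +553 days → 18 December 2000.
Marketing Approval Extension: 216 days (within the 1839-day cap) → +216 days → 22 July 2001.
Applicant Delay Offset: −149 days → 23 February 2001.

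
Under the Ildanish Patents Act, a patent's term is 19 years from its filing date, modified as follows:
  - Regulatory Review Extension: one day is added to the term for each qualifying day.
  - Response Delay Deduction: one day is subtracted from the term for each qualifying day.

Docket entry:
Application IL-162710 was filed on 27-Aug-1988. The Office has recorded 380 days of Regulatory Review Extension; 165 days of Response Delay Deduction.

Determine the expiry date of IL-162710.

Base term: filing date + 19 years → 27 August 2007.
Regulatory Review Extension: +380 days → 10 September 2008.
Response Delay Deduction: −165 days → 29 March 2008.

2008-03-29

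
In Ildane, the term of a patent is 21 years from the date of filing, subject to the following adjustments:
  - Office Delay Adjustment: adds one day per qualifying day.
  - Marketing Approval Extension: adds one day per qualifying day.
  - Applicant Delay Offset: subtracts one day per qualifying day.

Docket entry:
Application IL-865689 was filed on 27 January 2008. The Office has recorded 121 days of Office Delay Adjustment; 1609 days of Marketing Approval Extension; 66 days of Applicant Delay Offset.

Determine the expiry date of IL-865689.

2033-08-18

Base term: filing date + 21 years → 27 January 2029.
Office Delay Adjustment: +121 days → 28 May 2029.
Marketing Approval Extension: +1609 days → 23 October 2033.
Applicant Delay Offset: −66 days → 18 August 2033.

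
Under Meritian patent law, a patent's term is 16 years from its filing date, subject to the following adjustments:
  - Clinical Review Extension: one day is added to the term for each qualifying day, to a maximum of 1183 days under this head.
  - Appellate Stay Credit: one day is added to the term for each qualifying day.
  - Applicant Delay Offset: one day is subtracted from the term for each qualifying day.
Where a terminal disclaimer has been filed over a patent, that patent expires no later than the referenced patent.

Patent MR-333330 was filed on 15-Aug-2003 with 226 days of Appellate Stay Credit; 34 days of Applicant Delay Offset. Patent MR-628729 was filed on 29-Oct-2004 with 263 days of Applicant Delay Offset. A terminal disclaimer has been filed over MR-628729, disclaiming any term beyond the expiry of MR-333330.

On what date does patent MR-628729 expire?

February 9, 2020

Natural term of MR-628729:
  Base: filing + 16 years → 29 October 2020.
  Applicant Delay Offset: −263 days → 9 February 2020.
Expiry of referenced patent MR-333330:
  Base: filing + 16 years → 15 August 2019.
  Appellate Stay Credit: +226 days → 28 March 2020.
  Applicant Delay Offset: −34 days → 23 February 2020.
Terminal disclaimer: MR-628729 expires on the earlier of 9 February 2020 and 23 February 2020.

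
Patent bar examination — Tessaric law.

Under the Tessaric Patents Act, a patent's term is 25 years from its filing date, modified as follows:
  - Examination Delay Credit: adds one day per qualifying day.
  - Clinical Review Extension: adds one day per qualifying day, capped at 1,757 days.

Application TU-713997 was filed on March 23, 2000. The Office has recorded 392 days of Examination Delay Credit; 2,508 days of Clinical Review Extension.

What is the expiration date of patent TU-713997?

2031-02-09

Base term: filing date + 25 years → 23 March 2025.
Examination Delay Credit: +392 days → 19 April 2026.
Clinical Review Extension: 2508 days claimed exceeds the 1757-day cap, so +1757 days → 9 February 2031.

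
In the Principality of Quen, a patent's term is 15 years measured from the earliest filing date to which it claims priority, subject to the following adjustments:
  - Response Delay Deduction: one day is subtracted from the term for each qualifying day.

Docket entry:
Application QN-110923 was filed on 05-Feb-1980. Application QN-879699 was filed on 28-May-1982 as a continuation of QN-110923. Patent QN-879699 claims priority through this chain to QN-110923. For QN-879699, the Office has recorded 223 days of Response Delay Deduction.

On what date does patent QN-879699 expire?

Earliest priority filing: 5 February 1980.
Base term: 5 February 1980 + 15 years → 5 February 1995.
Response Delay Deduction: −223 days → 27 June 1994.

1994-06-27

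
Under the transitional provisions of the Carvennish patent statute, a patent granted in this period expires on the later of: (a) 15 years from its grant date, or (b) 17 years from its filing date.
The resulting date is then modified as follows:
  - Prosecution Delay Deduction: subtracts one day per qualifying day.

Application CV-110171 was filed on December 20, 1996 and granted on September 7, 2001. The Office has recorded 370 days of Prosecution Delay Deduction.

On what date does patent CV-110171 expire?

2015-09-03

(a) grant + 15 years → 7 September 2016.
(b) filing + 17 years → 20 December 2013.
Later of the two: 7 September 2016.
Prosecution Delay Deduction: −370 days → 3 September 2015.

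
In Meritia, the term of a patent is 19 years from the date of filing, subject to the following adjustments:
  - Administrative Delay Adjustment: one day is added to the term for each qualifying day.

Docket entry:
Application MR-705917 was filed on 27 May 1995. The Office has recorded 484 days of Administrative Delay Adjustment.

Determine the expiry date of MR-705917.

2015-09-23

Base term: filing date + 19 years → 27 May 2014.
Administrative Delay Adjustment: +484 days → 23 September 2015.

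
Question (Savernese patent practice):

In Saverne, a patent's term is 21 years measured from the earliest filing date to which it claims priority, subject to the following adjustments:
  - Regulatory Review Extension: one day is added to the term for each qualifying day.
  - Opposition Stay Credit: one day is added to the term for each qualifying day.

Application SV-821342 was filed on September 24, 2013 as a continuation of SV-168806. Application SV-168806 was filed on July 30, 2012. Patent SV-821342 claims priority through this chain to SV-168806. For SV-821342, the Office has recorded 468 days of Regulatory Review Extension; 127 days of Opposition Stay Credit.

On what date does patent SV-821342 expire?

Earliest priority filing: 30 July 2012.
Base term: 30 July 2012 + 21 years → 30 July 2033.
Regulatory Review Extension: +468 days → 10 November 2034.
Opposition Stay Credit: +127 days → 17 March 2035.

March 17, 2035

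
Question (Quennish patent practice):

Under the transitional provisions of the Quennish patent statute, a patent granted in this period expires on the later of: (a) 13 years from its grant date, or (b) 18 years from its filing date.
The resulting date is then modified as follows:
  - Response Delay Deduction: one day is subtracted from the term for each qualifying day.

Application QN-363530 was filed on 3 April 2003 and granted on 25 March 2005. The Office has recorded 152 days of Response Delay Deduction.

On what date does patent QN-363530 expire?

2020-11-02

(a) grant + 13 years → 25 March 2018.
(b) filing + 18 years → 3 April 2021.
Later of the two: 3 April 2021.
Response Delay Deduction: −152 days → 2 November 2020.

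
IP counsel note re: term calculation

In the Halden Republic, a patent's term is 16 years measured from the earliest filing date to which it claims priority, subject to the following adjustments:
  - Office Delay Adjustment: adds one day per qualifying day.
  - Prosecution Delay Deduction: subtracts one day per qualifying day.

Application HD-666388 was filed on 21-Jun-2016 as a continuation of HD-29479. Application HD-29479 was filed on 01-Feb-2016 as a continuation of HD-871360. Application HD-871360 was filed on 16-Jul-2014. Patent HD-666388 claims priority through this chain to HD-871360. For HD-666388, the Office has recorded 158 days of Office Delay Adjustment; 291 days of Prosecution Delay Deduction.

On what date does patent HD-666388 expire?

March 5, 2030

Earliest priority filing: 16 July 2014.
Base term: 16 July 2014 + 16 years → 16 July 2030.
Office Delay Adjustment: +158 days → 21 December 2030.
Prosecution Delay Deduction: −291 days → 5 March 2030.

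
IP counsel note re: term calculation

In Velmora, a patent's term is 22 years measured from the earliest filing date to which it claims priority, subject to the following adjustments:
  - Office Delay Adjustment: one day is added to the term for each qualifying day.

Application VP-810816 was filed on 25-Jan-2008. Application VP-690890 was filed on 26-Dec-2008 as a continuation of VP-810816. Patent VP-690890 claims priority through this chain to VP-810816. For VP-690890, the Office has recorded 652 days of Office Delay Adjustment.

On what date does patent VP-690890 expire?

November 8, 2031

Earliest priority filing: 25 January 2008.
Base term: 25 January 2008 + 22 years → 25 January 2030.
Office Delay Adjustment: +652 days → 8 November 2031.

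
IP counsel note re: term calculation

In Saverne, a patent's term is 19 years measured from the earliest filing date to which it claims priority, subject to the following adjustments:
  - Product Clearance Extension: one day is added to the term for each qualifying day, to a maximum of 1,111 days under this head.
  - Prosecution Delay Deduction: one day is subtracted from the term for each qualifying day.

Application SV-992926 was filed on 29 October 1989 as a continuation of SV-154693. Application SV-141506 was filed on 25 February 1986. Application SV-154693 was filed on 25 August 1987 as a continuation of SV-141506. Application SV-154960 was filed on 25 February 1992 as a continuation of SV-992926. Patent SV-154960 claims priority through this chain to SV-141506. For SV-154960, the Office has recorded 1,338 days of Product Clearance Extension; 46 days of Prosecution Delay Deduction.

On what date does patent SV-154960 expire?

2008-01-26

Earliest priority filing: 25 February 1986.
Base term: 25 February 1986 + 19 years → 25 February 2005.
Product Clearance Extension: 1338 days claimed exceeds the 1111-day cap, so +1111 days → 12 March 2008.
Prosecution Delay Deduction: −46 days → 26 January 2008.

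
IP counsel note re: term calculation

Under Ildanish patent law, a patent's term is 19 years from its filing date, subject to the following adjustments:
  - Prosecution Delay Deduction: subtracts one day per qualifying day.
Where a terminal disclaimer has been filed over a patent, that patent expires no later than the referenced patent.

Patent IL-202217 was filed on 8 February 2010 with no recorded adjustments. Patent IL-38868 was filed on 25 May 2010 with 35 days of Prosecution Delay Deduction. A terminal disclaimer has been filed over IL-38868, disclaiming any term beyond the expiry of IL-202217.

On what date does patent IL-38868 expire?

February 8, 2029

Natural term of IL-38868:
  Base: filing + 19 years → 25 May 2029.
  Prosecution Delay Deduction: −35 days → 20 April 2029.
Expiry of referenced patent IL-202217:
  Base: filing + 19 years → 8 February 2029.
Terminal disclaimer: IL-38868 expires on the earlier of 20 April 2029 and 8 February 2029.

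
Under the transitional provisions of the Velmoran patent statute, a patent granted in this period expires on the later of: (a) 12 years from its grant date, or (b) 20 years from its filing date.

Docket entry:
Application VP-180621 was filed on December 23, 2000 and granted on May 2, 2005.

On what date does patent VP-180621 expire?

December 23, 2020

(a) grant + 12 years → 2 May 2017.
(b) filing + 20 years → 23 December 2020.
Later of the two: 23 December 2020.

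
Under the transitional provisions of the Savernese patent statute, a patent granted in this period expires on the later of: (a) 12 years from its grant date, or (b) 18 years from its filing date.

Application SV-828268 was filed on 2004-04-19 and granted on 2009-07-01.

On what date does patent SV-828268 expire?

2022-04-19

(a) grant + 12 years → 1 July 2021.
(b) filing + 18 years → 19 April 2022.
Later of the two: 19 April 2022.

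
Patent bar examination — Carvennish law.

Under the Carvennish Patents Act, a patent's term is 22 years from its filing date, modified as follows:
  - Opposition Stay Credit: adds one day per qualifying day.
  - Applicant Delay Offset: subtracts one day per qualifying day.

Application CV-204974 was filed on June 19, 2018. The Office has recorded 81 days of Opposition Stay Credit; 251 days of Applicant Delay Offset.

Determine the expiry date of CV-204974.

Base term: filing date + 22 years → 19 June 2040.
Opposition Stay Credit: +81 days → 8 September 2040.
Applicant Delay Offset: −251 days → 1 January 2040.

2040-01-01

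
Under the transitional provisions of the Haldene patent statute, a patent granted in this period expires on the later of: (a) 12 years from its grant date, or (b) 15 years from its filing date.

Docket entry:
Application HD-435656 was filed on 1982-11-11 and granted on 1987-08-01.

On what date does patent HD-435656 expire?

August 1, 1999

(a) grant + 12 years → 1 August 1999.
(b) filing + 15 years → 11 November 1997.
Later of the two: 1 August 1999.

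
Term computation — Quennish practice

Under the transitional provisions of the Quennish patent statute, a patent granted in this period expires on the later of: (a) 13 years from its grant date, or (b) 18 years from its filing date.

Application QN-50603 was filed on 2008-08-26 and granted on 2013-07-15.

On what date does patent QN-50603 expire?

(a) grant + 13 years → 15 July 2026.
(b) filing + 18 years → 26 August 2026.
Later of the two: 26 August 2026.

August 26, 2026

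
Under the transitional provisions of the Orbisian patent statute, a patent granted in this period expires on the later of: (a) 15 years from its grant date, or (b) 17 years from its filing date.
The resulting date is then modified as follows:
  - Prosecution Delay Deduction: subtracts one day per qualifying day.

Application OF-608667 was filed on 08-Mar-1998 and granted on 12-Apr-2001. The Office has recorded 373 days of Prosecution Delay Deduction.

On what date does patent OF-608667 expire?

(a) grant + 15 years → 12 April 2016.
(b) filing + 17 years → 8 March 2015.
Later of the two: 12 April 2016.
Prosecution Delay Deduction: −373 days → 5 April 2015.

April 5, 2015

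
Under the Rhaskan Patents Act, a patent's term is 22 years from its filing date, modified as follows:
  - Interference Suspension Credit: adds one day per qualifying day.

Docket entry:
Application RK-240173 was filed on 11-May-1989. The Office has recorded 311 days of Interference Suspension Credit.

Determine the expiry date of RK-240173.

March 17, 2012

Base term: filing date + 22 years → 11 May 2011.
Interference Suspension Credit: +311 days → 17 March 2012.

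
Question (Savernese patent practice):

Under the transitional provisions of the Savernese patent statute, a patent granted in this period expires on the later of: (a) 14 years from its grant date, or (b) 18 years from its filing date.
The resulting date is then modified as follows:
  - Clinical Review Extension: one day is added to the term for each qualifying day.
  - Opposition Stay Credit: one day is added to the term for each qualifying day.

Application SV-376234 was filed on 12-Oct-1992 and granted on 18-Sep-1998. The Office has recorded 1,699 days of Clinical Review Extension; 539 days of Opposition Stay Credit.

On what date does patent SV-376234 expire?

2018-11-04

(a) grant + 14 years → 18 September 2012.
(b) filing + 18 years → 12 October 2010.
Later of the two: 18 September 2012.
Clinical Review Extension: +1699 days → 14 May 2017.
Opposition Stay Credit: +539 days → 4 November 2018.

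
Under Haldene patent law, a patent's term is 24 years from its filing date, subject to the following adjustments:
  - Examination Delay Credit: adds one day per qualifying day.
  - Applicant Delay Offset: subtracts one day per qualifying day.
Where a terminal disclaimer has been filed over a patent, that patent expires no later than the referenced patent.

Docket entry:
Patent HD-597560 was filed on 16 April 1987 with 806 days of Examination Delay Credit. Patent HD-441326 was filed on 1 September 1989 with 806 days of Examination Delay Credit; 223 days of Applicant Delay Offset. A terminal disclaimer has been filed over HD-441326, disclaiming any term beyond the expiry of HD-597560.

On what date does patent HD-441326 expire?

June 30, 2013

Natural term of HD-441326:
  Base: filing + 24 years → 1 September 2013.
  Examination Delay Credit: +806 days → 16 November 2015.
  Applicant Delay Offset: −223 days → 7 April 2015.
Expiry of referenced patent HD-597560:
  Base: filing + 24 years → 16 April 2011.
  Examination Delay Credit: +806 days → 30 June 2013.
Terminal disclaimer: HD-441326 expires on the earlier of 7 April 2015 and 30 June 2013.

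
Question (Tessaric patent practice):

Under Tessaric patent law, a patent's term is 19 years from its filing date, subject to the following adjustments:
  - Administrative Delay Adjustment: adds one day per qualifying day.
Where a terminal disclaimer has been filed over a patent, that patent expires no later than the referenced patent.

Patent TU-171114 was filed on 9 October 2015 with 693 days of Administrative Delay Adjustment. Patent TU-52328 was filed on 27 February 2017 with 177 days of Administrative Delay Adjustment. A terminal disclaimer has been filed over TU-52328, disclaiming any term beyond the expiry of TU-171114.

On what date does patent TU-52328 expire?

Natural term of TU-52328:
  Base: filing + 19 years → 27 February 2036.
  Administrative Delay Adjustment: +177 days → 22 August 2036.
Expiry of referenced patent TU-171114:
  Base: filing + 19 years → 9 October 2034.
  Administrative Delay Adjustment: +693 days → 1 September 2036.
Terminal disclaimer: TU-52328 expires on the earlier of 22 August 2036 and 1 September 2036.

2036-08-22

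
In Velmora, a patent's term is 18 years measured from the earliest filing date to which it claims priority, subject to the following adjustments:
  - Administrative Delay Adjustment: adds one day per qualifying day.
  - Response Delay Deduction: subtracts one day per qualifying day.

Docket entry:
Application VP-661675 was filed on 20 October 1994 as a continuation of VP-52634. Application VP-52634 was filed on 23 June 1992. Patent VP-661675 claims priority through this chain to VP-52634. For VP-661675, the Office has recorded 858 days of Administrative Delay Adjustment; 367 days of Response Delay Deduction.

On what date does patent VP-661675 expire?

Earliest priority filing: 23 June 1992.
Base term: 23 June 1992 + 18 years → 23 June 2010.
Administrative Delay Adjustment: +858 days → 28 October 2012.
Response Delay Deduction: −367 days → 27 October 2011.

October 27, 2011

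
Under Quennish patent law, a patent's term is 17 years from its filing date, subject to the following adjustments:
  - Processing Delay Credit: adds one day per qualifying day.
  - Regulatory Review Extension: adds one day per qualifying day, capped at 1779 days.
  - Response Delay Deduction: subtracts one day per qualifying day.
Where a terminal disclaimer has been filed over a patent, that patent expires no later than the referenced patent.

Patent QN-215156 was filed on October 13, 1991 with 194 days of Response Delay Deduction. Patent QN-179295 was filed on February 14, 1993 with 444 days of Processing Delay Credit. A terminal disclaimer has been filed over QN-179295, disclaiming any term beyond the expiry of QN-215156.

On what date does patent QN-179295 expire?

Natural term of QN-179295:
  Base: filing + 17 years → 14 February 2010.
  Processing Delay Credit: +444 days → 4 May 2011.
Expiry of referenced patent QN-215156:
  Base: filing + 17 years → 13 October 2008.
  Response Delay Deduction: −194 days → 2 April 2008.
Terminal disclaimer: QN-179295 expires on the earlier of 4 May 2011 and 2 April 2008.

April 2, 2008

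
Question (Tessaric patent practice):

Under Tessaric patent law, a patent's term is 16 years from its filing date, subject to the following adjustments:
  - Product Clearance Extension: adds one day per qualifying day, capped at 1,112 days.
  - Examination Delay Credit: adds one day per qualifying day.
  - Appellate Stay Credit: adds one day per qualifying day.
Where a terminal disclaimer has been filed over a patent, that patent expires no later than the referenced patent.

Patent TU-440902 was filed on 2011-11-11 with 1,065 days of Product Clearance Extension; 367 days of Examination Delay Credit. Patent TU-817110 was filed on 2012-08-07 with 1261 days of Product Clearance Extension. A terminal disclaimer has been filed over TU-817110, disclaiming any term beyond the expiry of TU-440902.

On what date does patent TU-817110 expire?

2031-08-24

Natural term of TU-817110:
  Base: filing + 16 years → 7 August 2028.
  Product Clearance Extension: 1261 days claimed exceeds the 1112-day cap, so +1112 days → 24 August 2031.
Expiry of referenced patent TU-440902:
  Base: filing + 16 years → 11 November 2027.
  Product Clearance Extension: 1065 days (within the 1112-day cap) → +1065 days → 11 October 2030.
  Examination Delay Credit: +367 days → 13 October 2031.
Terminal disclaimer: TU-817110 expires on the earlier of 24 August 2031 and 13 October 2031.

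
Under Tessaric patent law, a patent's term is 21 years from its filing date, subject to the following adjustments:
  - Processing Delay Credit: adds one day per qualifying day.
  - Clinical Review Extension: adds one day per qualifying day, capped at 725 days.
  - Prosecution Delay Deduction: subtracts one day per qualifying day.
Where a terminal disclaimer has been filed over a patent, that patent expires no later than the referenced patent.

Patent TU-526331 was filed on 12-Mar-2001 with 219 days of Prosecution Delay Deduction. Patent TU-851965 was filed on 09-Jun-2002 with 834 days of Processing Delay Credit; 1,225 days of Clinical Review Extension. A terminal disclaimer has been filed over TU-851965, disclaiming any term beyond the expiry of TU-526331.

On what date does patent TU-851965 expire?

2021-08-05

Natural term of TU-851965:
  Base: filing + 21 years → 9 June 2023.
  Processing Delay Credit: +834 days → 20 September 2025.
  Clinical Review Extension: 1225 days claimed exceeds the 725-day cap, so +725 days → 15 September 2027.
Expiry of referenced patent TU-526331:
  Base: filing + 21 years → 12 March 2022.
  Prosecution Delay Deduction: −219 days → 5 August 2021.
Terminal disclaimer: TU-851965 expires on the earlier of 15 September 2027 and 5 August 2021.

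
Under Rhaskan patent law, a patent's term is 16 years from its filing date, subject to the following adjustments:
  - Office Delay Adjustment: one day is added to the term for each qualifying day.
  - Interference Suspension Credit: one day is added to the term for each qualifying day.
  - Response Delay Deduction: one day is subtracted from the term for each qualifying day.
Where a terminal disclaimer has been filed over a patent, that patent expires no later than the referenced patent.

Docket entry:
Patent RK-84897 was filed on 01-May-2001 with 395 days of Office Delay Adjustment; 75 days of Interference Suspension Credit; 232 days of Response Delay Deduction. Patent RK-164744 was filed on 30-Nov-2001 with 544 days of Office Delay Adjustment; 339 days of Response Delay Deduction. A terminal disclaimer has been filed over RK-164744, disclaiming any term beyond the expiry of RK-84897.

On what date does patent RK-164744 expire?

2017-12-25

Natural term of RK-164744:
  Base: filing + 16 years → 30 November 2017.
  Office Delay Adjustment: +544 days → 28 May 2019.
  Response Delay Deduction: −339 days → 23 June 2018.
Expiry of referenced patent RK-84897:
  Base: filing + 16 years → 1 May 2017.
  Office Delay Adjustment: +395 days → 31 May 2018.
  Interference Suspension Credit: +75 days → 14 August 2018.
  Response Delay Deduction: −232 days → 25 December 2017.
Terminal disclaimer: RK-164744 expires on the earlier of 23 June 2018 and 25 December 2017.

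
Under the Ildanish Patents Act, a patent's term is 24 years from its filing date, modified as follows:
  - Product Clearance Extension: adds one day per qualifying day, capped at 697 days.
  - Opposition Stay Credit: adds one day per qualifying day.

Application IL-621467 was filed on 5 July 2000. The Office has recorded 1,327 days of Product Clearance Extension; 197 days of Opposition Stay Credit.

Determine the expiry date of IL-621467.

Base term: filing date + 24 years → 5 July 2024.
Product Clearance Extension: 1327 days claimed exceeds the 697-day cap, so +697 days → 2 June 2026.
Opposition Stay Credit: +197 days → 16 December 2026.

2026-12-16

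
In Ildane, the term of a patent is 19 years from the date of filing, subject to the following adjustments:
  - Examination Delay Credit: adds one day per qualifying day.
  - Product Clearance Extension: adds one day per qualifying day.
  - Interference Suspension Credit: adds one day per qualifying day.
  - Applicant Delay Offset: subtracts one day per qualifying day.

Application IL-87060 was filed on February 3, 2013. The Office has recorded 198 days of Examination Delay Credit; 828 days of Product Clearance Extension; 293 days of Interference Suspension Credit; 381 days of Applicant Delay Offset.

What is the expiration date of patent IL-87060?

Base term: filing date + 19 years → 3 February 2032.
Examination Delay Credit: +198 days → 19 August 2032.
Product Clearance Extension: +828 days → 25 November 2034.
Interference Suspension Credit: +293 days → 14 September 2035.
Applicant Delay Offset: −381 days → 29 August 2034.

2034-08-29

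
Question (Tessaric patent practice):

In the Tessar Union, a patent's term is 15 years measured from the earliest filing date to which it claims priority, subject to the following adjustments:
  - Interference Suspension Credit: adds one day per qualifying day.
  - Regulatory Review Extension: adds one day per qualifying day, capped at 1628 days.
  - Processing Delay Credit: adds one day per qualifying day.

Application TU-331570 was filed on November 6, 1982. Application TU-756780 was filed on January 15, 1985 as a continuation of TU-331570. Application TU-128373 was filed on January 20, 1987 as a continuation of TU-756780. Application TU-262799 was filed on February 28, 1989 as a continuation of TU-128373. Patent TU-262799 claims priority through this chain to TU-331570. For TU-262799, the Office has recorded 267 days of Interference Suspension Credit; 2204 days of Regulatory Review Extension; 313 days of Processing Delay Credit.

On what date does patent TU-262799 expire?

Earliest priority filing: 6 November 1982.
Base term: 6 November 1982 + 15 years → 6 November 1997.
Interference Suspension Credit: +267 days → 31 July 1998.
Regulatory Review Extension: 2204 days claimed exceeds the 1628-day cap, so +1628 days → 14 January 2003.
Processing Delay Credit: +313 days → 23 November 2003.

2003-11-23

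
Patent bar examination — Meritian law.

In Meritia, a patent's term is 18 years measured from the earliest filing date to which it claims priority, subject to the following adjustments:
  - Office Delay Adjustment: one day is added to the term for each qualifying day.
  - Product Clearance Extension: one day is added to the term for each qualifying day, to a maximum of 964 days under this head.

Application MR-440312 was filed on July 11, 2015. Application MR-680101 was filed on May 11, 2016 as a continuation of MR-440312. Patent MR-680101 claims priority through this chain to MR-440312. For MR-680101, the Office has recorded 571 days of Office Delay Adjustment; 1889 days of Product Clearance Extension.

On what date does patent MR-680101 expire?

Earliest priority filing: 11 July 2015.
Base term: 11 July 2015 + 18 years → 11 July 2033.
Office Delay Adjustment: +571 days → 2 February 2035.
Product Clearance Extension: 1889 days claimed exceeds the 964-day cap, so +964 days → 23 September 2037.

2037-09-23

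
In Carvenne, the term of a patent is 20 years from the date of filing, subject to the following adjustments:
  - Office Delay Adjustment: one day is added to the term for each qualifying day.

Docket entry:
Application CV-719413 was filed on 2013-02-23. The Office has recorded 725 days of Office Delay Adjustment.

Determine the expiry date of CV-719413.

Base term: filing date + 20 years → 23 February 2033.
Office Delay Adjustment: +725 days → 18 February 2035.

2035-02-18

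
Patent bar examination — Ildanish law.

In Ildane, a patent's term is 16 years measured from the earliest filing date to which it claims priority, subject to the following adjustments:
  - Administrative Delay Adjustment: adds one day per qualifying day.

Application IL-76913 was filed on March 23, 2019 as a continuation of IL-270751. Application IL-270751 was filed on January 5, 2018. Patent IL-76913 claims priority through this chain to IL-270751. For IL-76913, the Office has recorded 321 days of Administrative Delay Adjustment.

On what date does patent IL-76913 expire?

November 22, 2034

Earliest priority filing: 5 January 2018.
Base term: 5 January 2018 + 16 years → 5 January 2034.
Administrative Delay Adjustment: +321 days → 22 November 2034.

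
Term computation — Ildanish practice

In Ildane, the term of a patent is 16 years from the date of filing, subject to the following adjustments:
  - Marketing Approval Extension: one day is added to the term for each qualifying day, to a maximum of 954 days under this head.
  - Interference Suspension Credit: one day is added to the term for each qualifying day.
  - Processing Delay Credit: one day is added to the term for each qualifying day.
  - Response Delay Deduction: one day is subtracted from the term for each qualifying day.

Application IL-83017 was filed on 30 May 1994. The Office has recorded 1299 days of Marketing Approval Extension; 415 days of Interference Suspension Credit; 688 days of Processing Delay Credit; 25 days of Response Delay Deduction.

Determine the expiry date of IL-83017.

2015-12-22

Base term: filing date + 16 years → 30 May 2010.
Marketing Approval Extension: 1299 days claimed exceeds the 954-day cap, so +954 days → 8 January 2013.
Interference Suspension Credit: +415 days → 27 February 2014.
Processing Delay Credit: +688 days → 16 January 2016.
Response Delay Deduction: −25 days → 22 December 2015.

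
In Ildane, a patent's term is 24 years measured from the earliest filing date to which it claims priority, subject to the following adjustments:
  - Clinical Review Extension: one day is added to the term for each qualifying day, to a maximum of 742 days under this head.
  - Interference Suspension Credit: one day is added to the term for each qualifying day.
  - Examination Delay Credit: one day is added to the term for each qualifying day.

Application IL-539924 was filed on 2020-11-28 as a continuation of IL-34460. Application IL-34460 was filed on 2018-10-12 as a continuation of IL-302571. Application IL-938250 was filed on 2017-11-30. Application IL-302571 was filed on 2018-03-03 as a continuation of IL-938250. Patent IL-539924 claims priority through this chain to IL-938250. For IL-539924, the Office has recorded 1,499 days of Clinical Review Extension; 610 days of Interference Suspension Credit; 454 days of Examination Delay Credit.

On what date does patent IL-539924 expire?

Earliest priority filing: 30 November 2017.
Base term: 30 November 2017 + 24 years → 30 November 2041.
Clinical Review Extension: 1499 days claimed exceeds the 742-day cap, so +742 days → 12 December 2043.
Interference Suspension Credit: +610 days → 13 August 2045.
Examination Delay Credit: +454 days → 10 November 2046.

2046-11-10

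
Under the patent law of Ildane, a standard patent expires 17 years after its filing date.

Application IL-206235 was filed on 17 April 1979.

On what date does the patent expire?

Filing date + 17 years → 17 April 1996.

April 17, 1996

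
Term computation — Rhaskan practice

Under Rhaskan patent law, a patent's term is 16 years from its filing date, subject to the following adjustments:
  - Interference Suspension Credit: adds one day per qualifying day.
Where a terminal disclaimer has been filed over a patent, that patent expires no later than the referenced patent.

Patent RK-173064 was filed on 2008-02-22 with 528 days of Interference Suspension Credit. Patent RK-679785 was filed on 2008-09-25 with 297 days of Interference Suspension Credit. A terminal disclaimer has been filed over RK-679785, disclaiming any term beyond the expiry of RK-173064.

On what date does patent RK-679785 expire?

July 19, 2025

Natural term of RK-679785:
  Base: filing + 16 years → 25 September 2024.
  Interference Suspension Credit: +297 days → 19 July 2025.
Expiry of referenced patent RK-173064:
  Base: filing + 16 years → 22 February 2024.
  Interference Suspension Credit: +528 days → 3 August 2025.
Terminal disclaimer: RK-679785 expires on the earlier of 19 July 2025 and 3 August 2025.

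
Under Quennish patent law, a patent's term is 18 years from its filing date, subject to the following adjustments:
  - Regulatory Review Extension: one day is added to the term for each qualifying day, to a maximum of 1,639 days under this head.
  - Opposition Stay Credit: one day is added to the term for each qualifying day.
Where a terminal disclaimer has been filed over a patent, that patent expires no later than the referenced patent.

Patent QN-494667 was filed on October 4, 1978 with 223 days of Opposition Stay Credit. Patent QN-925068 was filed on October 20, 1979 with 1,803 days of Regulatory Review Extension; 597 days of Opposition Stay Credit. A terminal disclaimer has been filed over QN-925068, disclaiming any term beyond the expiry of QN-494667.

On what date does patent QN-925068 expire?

Natural term of QN-925068:
  Base: filing + 18 years → 20 October 1997.
  Regulatory Review Extension: 1803 days claimed exceeds the 1639-day cap, so +1639 days → 16 April 2002.
  Opposition Stay Credit: +597 days → 4 December 2003.
Expiry of referenced patent QN-494667:
  Base: filing + 18 years → 4 October 1996.
  Opposition Stay Credit: +223 days → 15 May 1997.
Terminal disclaimer: QN-925068 expires on the earlier of 4 December 2003 and 15 May 1997.

May 15, 1997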